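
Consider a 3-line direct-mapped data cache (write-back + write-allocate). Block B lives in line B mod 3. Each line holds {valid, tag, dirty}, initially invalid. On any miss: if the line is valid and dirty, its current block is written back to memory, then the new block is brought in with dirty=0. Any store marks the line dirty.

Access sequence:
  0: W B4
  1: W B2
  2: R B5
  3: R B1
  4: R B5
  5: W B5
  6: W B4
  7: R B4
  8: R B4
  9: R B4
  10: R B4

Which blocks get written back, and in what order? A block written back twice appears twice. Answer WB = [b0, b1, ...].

  0 | W B4 → L1 miss [D]
  1 | W B2 → L2 miss [D]
  2 | R B5 → L2 miss wb→B2 [-]
  3 | R B1 → L1 miss wb→B4 [-]
  4 | R B5 → L2 hit [-]
  5 | W B5 → L2 hit [D]
  6 | W B4 → L1 miss [D]
  7 | R B4 → L1 hit [D]
  8 | R B4 → L1 hit [D]
  9 | R B4 → L1 hit [D]
  10 | R B4 → L1 hit [D]

WB = [2, 4]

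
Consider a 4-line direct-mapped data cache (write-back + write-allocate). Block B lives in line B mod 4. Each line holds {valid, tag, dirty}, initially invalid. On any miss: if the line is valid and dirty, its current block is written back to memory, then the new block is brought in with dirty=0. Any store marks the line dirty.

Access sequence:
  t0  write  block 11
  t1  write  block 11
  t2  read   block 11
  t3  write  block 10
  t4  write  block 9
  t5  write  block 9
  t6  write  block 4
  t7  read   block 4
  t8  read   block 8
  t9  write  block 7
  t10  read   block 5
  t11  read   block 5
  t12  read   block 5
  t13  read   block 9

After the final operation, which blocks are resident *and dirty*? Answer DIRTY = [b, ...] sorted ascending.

0: W B11 → L3 miss [D]
1: W B11 → L3 hit [D]
2: R B11 → L3 hit [D]
3: W B10 → L2 miss [D]
4: W B9 → L1 miss [D]
5: W B9 → L1 hit [D]
6: W B4 → L0 miss [D]
7: R B4 → L0 hit [D]
8: R B8 → L0 miss wb→B4 [-]
9: W B7 → L3 miss wb→B11 [D]
10: R B5 → L1 miss wb→B9 [-]
11: R B5 → L1 hit [-]
12: R B5 → L1 hit [-]
13: R B9 → L1 miss [-]

DIRTY = [7, 10]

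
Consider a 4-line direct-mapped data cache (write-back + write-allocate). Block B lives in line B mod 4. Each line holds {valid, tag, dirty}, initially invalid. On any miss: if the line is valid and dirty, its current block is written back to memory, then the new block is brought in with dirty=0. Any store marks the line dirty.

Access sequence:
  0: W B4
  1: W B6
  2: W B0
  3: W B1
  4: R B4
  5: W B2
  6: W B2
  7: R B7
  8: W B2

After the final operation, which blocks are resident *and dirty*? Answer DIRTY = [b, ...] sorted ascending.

DIRTY = [1, 2]

  0 | W B4 → L0 miss [D]
  1 | W B6 → L2 miss [D]
  2 | W B0 → L0 miss wb→B4 [D]
  3 | W B1 → L1 miss [D]
  4 | R B4 → L0 miss wb→B0 [-]
  5 | W B2 → L2 miss wb→B6 [D]
  6 | W B2 → L2 hit [D]
  7 | R B7 → L3 miss [-]
  8 | W B2 → L2 hit [D]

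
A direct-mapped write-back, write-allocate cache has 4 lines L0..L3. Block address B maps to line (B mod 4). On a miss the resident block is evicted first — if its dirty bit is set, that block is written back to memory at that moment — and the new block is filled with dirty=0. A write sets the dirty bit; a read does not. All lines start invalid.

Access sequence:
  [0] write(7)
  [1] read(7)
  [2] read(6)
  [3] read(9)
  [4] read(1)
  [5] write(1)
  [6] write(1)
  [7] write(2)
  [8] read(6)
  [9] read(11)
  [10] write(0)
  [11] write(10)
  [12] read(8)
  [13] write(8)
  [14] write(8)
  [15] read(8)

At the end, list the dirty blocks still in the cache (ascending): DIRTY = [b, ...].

0: W B7 -> L3 miss  d=D]
1: R B7 -> L3 hit  d=D]
2: R B6 -> L2 miss  d=-]
3: R B9 -> L1 miss  d=-]
4: R B1 -> L1 miss  d=-]
5: W B1 -> L1 hit  d=D]
6: W B1 -> L1 hit  d=D]
7: W B2 -> L2 miss  d=D]
8: R B6 -> L2 miss wb->B2  d=-]
9: R B11 -> L3 miss wb->B7  d=-]
10: W B0 -> L0 miss  d=D]
11: W B10 -> L2 miss  d=D]
12: R B8 -> L0 miss wb->B0  d=-]
13: W B8 -> L0 hit  d=D]
14: W B8 -> L0 hit  d=D]
15: R B8 -> L0 hit  d=D]

DIRTY = [1, 8, 10]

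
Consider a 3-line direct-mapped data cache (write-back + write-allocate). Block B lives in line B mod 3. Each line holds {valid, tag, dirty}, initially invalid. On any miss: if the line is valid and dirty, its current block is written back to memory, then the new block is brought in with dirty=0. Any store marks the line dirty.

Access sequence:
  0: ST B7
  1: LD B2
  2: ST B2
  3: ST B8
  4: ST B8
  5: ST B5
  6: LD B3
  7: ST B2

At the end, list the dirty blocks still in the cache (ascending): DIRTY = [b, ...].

DIRTY = [2, 7]

0: W B7 → L1 miss [D]
1: R B2 → L2 miss [-]
2: W B2 → L2 hit [D]
3: W B8 → L2 miss wb→B2 [D]
4: W B8 → L2 hit [D]
5: W B5 → L2 miss wb→B8 [D]
6: R B3 → L0 miss [-]
7: W B2 → L2 miss wb→B5 [D]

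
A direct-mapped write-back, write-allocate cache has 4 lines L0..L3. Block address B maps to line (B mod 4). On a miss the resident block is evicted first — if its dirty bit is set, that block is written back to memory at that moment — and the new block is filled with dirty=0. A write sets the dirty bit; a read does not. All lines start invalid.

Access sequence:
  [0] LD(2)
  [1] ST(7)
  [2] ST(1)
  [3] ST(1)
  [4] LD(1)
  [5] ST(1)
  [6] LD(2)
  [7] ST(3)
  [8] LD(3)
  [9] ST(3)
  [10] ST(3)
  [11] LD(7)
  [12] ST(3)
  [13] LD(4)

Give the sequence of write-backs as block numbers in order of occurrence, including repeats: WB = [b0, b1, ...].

  0 | R B2 → L2 miss [-]
  1 | W B7 → L3 miss [D]
  2 | W B1 → L1 miss [D]
  3 | W B1 → L1 hit [D]
  4 | R B1 → L1 hit [D]
  5 | W B1 → L1 hit [D]
  6 | R B2 → L2 hit [-]
  7 | W B3 → L3 miss wb→B7 [D]
  8 | R B3 → L3 hit [D]
  9 | W B3 → L3 hit [D]
  10 | W B3 → L3 hit [D]
  11 | R B7 → L3 miss wb→B3 [-]
  12 | W B3 → L3 miss [D]
  13 | R B4 → L0 miss [-]

WB = [7, 3]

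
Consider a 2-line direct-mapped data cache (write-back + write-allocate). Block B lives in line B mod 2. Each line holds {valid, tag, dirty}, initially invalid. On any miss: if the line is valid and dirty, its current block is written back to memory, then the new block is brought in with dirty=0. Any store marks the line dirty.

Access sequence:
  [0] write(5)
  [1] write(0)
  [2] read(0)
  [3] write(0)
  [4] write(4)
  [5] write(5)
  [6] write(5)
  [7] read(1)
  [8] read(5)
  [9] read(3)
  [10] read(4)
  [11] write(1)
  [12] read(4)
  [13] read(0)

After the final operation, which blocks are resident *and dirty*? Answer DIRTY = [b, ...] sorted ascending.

DIRTY = [1]

0: W B5 -> L1 miss  d=D]
1: W B0 -> L0 miss  d=D]
2: R B0 -> L0 hit  d=D]
3: W B0 -> L0 hit  d=D]
4: W B4 -> L0 miss wb->B0  d=D]
5: W B5 -> L1 hit  d=D]
6: W B5 -> L1 hit  d=D]
7: R B1 -> L1 miss wb->B5  d=-]
8: R B5 -> L1 miss  d=-]
9: R B3 -> L1 miss  d=-]
10: R B4 -> L0 hit  d=D]
11: W B1 -> L1 miss  d=D]
12: R B4 -> L0 hit  d=D]
13: R B0 -> L0 miss wb->B4  d=-]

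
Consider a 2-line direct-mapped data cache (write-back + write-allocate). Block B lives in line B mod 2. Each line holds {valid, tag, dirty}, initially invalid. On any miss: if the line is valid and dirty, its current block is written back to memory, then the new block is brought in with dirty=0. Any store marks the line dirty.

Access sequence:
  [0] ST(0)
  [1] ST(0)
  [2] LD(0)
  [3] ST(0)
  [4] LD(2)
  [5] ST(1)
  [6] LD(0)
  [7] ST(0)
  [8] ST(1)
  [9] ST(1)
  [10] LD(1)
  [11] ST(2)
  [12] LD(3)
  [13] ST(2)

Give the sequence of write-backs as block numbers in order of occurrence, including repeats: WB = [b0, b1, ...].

0: W B0 -> L0 miss  d=D]
1: W B0 -> L0 hit  d=D]
2: R B0 -> L0 hit  d=D]
3: W B0 -> L0 hit  d=D]
4: R B2 -> L0 miss wb->B0  d=-]
5: W B1 -> L1 miss  d=D]
6: R B0 -> L0 miss  d=-]
7: W B0 -> L0 hit  d=D]
8: W B1 -> L1 hit  d=D]
9: W B1 -> L1 hit  d=D]
10: R B1 -> L1 hit  d=D]
11: W B2 -> L0 miss wb->B0  d=D]
12: R B3 -> L1 miss wb->B1  d=-]
13: W B2 -> L0 hit  d=D]

WB = [0, 0, 1]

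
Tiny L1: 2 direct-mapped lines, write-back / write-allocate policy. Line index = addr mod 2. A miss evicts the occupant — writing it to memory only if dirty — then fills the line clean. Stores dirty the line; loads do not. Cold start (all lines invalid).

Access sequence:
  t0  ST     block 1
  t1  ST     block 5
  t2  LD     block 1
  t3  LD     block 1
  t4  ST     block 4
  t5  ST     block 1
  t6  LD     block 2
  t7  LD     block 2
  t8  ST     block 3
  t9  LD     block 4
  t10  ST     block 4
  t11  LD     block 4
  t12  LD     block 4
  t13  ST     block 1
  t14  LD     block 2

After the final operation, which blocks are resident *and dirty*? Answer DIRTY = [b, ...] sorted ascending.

0: W B1 -> L1 miss  d=D]
1: W B5 -> L1 miss wb->B1  d=D]
2: R B1 -> L1 miss wb->B5  d=-]
3: R B1 -> L1 hit  d=-]
4: W B4 -> L0 miss  d=D]
5: W B1 -> L1 hit  d=D]
6: R B2 -> L0 miss wb->B4  d=-]
7: R B2 -> L0 hit  d=-]
8: W B3 -> L1 miss wb->B1  d=D]
9: R B4 -> L0 miss  d=-]
10: W B4 -> L0 hit  d=D]
11: R B4 -> L0 hit  d=D]
12: R B4 -> L0 hit  d=D]
13: W B1 -> L1 miss wb->B3  d=D]
14: R B2 -> L0 miss wb->B4  d=-]

DIRTY = [1]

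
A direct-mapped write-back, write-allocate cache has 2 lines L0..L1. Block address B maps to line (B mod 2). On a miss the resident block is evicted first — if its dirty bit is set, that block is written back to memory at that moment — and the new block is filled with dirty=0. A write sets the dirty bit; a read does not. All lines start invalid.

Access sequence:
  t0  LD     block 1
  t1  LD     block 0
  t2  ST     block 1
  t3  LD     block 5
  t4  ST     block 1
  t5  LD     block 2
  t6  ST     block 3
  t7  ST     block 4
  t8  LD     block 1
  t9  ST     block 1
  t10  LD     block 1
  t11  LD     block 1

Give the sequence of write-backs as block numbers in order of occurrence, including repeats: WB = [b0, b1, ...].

0: R B1 -> L1 miss  d=-]
1: R B0 -> L0 miss  d=-]
2: W B1 -> L1 hit  d=D]
3: R B5 -> L1 miss wb->B1  d=-]
4: W B1 -> L1 miss  d=D]
5: R B2 -> L0 miss  d=-]
6: W B3 -> L1 miss wb->B1  d=D]
7: W B4 -> L0 miss  d=D]
8: R B1 -> L1 miss wb->B3  d=-]
9: W B1 -> L1 hit  d=D]
10: R B1 -> L1 hit  d=D]
11: R B1 -> L1 hit  d=D]

WB = [1, 1, 3]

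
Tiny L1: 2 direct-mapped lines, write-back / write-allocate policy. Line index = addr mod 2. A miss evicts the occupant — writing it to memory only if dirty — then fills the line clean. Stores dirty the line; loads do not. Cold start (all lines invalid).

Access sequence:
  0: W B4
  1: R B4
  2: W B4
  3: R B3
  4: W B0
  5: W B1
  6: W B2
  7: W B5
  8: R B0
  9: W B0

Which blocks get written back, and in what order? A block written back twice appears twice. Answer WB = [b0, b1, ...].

  0 | W B4 → L0 miss [D]
  1 | R B4 → L0 hit [D]
  2 | W B4 → L0 hit [D]
  3 | R B3 → L1 miss [-]
  4 | W B0 → L0 miss wb→B4 [D]
  5 | W B1 → L1 miss [D]
  6 | W B2 → L0 miss wb→B0 [D]
  7 | W B5 → L1 miss wb→B1 [D]
  8 | R B0 → L0 miss wb→B2 [-]
  9 | W B0 → L0 hit [D]

WB = [4, 0, 1, 2]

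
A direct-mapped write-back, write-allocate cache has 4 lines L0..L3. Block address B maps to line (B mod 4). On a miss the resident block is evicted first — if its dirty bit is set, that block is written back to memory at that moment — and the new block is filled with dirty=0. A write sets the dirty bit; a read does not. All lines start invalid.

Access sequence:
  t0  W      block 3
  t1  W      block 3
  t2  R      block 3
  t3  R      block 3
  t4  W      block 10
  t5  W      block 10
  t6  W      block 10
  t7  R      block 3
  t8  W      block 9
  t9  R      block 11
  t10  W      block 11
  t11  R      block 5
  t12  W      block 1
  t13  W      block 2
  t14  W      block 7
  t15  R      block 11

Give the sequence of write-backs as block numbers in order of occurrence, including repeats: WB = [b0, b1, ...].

WB = [3, 9, 10, 11, 7]

0: W B3 → L3 miss [D]
1: W B3 → L3 hit [D]
2: R B3 → L3 hit [D]
3: R B3 → L3 hit [D]
4: W B10 → L2 miss [D]
5: W B10 → L2 hit [D]
6: W B10 → L2 hit [D]
7: R B3 → L3 hit [D]
8: W B9 → L1 miss [D]
9: R B11 → L3 miss wb→B3 [-]
10: W B11 → L3 hit [D]
11: R B5 → L1 miss wb→B9 [-]
12: W B1 → L1 miss [D]
13: W B2 → L2 miss wb→B10 [D]
14: W B7 → L3 miss wb→B11 [D]
15: R B11 → L3 miss wb→B7 [-]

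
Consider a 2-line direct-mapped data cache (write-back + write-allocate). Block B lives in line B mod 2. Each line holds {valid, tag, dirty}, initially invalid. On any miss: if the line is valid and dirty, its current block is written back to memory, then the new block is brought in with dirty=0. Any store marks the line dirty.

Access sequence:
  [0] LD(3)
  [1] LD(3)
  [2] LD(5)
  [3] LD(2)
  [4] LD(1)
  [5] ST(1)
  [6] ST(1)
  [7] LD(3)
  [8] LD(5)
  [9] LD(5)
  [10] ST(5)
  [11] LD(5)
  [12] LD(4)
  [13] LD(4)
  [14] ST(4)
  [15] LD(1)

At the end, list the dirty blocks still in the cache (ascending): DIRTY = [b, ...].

0: R B3 -> L1 miss  d=-]
1: R B3 -> L1 hit  d=-]
2: R B5 -> L1 miss  d=-]
3: R B2 -> L0 miss  d=-]
4: R B1 -> L1 miss  d=-]
5: W B1 -> L1 hit  d=D]
6: W B1 -> L1 hit  d=D]
7: R B3 -> L1 miss wb->B1  d=-]
8: R B5 -> L1 miss  d=-]
9: R B5 -> L1 hit  d=-]
10: W B5 -> L1 hit  d=D]
11: R B5 -> L1 hit  d=D]
12: R B4 -> L0 miss  d=-]
13: R B4 -> L0 hit  d=-]
14: W B4 -> L0 hit  d=D]
15: R B1 -> L1 miss wb->B5  d=-]

DIRTY = [4]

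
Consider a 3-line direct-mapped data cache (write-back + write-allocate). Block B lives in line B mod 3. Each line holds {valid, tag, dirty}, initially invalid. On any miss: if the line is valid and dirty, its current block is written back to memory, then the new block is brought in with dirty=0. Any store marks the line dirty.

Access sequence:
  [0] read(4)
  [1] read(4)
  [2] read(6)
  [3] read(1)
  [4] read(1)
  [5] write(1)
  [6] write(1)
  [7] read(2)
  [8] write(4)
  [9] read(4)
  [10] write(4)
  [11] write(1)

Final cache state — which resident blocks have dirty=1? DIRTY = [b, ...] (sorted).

  0 | R B4 → L1 miss [-]
  1 | R B4 → L1 hit [-]
  2 | R B6 → L0 miss [-]
  3 | R B1 → L1 miss [-]
  4 | R B1 → L1 hit [-]
  5 | W B1 → L1 hit [D]
  6 | W B1 → L1 hit [D]
  7 | R B2 → L2 miss [-]
  8 | W B4 → L1 miss wb→B1 [D]
  9 | R B4 → L1 hit [D]
  10 | W B4 → L1 hit [D]
  11 | W B1 → L1 miss wb→B4 [D]

DIRTY = [1]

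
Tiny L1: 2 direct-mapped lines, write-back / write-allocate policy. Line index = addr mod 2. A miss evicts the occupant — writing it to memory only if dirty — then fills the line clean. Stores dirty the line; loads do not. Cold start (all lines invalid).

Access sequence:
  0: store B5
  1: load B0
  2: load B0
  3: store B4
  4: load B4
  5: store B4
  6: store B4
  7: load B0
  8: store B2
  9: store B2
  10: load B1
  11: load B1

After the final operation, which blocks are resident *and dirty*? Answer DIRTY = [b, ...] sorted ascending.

0: W B5 -> L1 miss  d=D]
1: R B0 -> L0 miss  d=-]
2: R B0 -> L0 hit  d=-]
3: W B4 -> L0 miss  d=D]
4: R B4 -> L0 hit  d=D]
5: W B4 -> L0 hit  d=D]
6: W B4 -> L0 hit  d=D]
7: R B0 -> L0 miss wb->B4  d=-]
8: W B2 -> L0 miss  d=D]
9: W B2 -> L0 hit  d=D]
10: R B1 -> L1 miss wb->B5  d=-]
11: R B1 -> L1 hit  d=-]

DIRTY = [2]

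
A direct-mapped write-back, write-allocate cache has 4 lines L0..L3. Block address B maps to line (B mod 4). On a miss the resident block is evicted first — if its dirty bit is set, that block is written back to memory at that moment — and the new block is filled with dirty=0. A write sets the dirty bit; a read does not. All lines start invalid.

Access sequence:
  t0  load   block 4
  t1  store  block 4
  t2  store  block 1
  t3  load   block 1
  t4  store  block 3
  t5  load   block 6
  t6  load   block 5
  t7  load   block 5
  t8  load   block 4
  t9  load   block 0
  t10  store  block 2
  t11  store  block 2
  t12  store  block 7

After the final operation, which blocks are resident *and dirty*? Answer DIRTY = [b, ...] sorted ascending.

DIRTY = [2, 7]

  0 | R B4 → L0 miss [-]
  1 | W B4 → L0 hit [D]
  2 | W B1 → L1 miss [D]
  3 | R B1 → L1 hit [D]
  4 | W B3 → L3 miss [D]
  5 | R B6 → L2 miss [-]
  6 | R B5 → L1 miss wb→B1 [-]
  7 | R B5 → L1 hit [-]
  8 | R B4 → L0 hit [D]
  9 | R B0 → L0 miss wb→B4 [-]
  10 | W B2 → L2 miss [D]
  11 | W B2 → L2 hit [D]
  12 | W B7 → L3 miss wb→B3 [D]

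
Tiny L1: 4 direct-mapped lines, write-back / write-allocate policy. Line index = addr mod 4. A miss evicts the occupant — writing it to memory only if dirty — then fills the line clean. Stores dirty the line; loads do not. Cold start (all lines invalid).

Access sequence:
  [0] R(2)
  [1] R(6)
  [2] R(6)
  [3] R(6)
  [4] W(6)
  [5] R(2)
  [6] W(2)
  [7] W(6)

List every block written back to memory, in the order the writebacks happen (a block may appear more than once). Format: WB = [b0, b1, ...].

0: R B2 → L2 miss [-]
1: R B6 → L2 miss [-]
2: R B6 → L2 hit [-]
3: R B6 → L2 hit [-]
4: W B6 → L2 hit [D]
5: R B2 → L2 miss wb→B6 [-]
6: W B2 → L2 hit [D]
7: W B6 → L2 miss wb→B2 [D]

WB = [6, 2]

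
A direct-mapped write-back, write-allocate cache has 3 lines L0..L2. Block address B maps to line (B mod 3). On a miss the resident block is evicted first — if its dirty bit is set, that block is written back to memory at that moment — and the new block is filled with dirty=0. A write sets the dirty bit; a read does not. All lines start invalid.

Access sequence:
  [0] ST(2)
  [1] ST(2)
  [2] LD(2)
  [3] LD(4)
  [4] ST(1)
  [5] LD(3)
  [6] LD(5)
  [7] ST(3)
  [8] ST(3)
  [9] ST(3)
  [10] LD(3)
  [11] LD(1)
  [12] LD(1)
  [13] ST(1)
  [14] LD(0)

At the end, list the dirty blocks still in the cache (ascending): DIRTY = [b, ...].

0: W B2 → L2 miss [D]
1: W B2 → L2 hit [D]
2: R B2 → L2 hit [D]
3: R B4 → L1 miss [-]
4: W B1 → L1 miss [D]
5: R B3 → L0 miss [-]
6: R B5 → L2 miss wb→B2 [-]
7: W B3 → L0 hit [D]
8: W B3 → L0 hit [D]
9: W B3 → L0 hit [D]
10: R B3 → L0 hit [D]
11: R B1 → L1 hit [D]
12: R B1 → L1 hit [D]
13: W B1 → L1 hit [D]
14: R B0 → L0 miss wb→B3 [-]

DIRTY = [1]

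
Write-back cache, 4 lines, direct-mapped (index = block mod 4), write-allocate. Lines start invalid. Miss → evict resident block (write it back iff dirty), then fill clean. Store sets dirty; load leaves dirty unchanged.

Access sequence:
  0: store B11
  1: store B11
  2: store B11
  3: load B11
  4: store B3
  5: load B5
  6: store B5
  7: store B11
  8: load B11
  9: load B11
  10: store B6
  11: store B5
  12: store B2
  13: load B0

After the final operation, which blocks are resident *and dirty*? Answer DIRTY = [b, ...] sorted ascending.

0: W B11 -> L3 miss  d=D]
1: W B11 -> L3 hit  d=D]
2: W B11 -> L3 hit  d=D]
3: R B11 -> L3 hit  d=D]
4: W B3 -> L3 miss wb->B11  d=D]
5: R B5 -> L1 miss  d=-]
6: W B5 -> L1 hit  d=D]
7: W B11 -> L3 miss wb->B3  d=D]
8: R B11 -> L3 hit  d=D]
9: R B11 -> L3 hit  d=D]
10: W B6 -> L2 miss  d=D]
11: W B5 -> L1 hit  d=D]
12: W B2 -> L2 miss wb->B6  d=D]
13: R B0 -> L0 miss  d=-]

DIRTY = [2, 5, 11]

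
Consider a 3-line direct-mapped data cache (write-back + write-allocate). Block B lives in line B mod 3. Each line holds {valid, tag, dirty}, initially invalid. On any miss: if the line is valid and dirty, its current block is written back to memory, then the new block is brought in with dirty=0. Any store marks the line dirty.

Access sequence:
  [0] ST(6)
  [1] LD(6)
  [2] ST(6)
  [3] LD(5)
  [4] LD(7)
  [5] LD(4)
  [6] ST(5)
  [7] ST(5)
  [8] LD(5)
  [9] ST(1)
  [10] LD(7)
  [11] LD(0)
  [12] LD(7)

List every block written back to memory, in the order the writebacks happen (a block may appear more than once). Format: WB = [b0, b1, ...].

WB = [1, 6]

  0 | W B6 → L0 miss [D]
  1 | R B6 → L0 hit [D]
  2 | W B6 → L0 hit [D]
  3 | R B5 → L2 miss [-]
  4 | R B7 → L1 miss [-]
  5 | R B4 → L1 miss [-]
  6 | W B5 → L2 hit [D]
  7 | W B5 → L2 hit [D]
  8 | R B5 → L2 hit [D]
  9 | W B1 → L1 miss [D]
  10 | R B7 → L1 miss wb→B1 [-]
  11 | R B0 → L0 miss wb→B6 [-]
  12 | R B7 → L1 hit [-]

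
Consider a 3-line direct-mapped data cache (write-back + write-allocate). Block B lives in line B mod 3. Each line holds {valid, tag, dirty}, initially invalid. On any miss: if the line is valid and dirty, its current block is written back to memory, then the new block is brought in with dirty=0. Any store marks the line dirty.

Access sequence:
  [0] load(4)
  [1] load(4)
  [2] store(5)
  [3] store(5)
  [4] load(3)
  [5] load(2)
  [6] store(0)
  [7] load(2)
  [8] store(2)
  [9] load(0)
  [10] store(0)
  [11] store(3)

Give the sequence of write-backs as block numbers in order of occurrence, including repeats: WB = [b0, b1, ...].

WB = [5, 0]

  0 | R B4 → L1 miss [-]
  1 | R B4 → L1 hit [-]
  2 | W B5 → L2 miss [D]
  3 | W B5 → L2 hit [D]
  4 | R B3 → L0 miss [-]
  5 | R B2 → L2 miss wb→B5 [-]
  6 | W B0 → L0 miss [D]
  7 | R B2 → L2 hit [-]
  8 | W B2 → L2 hit [D]
  9 | R B0 → L0 hit [D]
  10 | W B0 → L0 hit [D]
  11 | W B3 → L0 miss wb→B0 [D]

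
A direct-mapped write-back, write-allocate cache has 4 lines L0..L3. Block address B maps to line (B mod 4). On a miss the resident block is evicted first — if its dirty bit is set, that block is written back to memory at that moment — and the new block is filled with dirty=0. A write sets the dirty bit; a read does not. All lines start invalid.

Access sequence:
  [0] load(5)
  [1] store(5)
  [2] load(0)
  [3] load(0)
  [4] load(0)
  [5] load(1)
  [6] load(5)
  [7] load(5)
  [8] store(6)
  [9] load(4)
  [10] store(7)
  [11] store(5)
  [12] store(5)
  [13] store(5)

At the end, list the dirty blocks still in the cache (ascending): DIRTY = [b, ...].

DIRTY = [5, 6, 7]

0: R B5 -> L1 miss  d=-]
1: W B5 -> L1 hit  d=D]
2: R B0 -> L0 miss  d=-]
3: R B0 -> L0 hit  d=-]
4: R B0 -> L0 hit  d=-]
5: R B1 -> L1 miss wb->B5  d=-]
6: R B5 -> L1 miss  d=-]
7: R B5 -> L1 hit  d=-]
8: W B6 -> L2 miss  d=D]
9: R B4 -> L0 miss  d=-]
10: W B7 -> L3 miss  d=D]
11: W B5 -> L1 hit  d=D]
12: W B5 -> L1 hit  d=D]
13: W B5 -> L1 hit  d=D]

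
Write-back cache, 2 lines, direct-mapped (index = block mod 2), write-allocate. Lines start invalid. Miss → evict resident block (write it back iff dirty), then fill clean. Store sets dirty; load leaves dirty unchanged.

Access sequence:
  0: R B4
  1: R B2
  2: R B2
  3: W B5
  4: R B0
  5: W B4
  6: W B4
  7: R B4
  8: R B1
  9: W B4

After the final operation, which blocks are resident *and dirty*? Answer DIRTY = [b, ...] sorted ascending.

DIRTY = [4]

0: R B4 → L0 miss [-]
1: R B2 → L0 miss [-]
2: R B2 → L0 hit [-]
3: W B5 → L1 miss [D]
4: R B0 → L0 miss [-]
5: W B4 → L0 miss [D]
6: W B4 → L0 hit [D]
7: R B4 → L0 hit [D]
8: R B1 → L1 miss wb→B5 [-]
9: W B4 → L0 hit [D]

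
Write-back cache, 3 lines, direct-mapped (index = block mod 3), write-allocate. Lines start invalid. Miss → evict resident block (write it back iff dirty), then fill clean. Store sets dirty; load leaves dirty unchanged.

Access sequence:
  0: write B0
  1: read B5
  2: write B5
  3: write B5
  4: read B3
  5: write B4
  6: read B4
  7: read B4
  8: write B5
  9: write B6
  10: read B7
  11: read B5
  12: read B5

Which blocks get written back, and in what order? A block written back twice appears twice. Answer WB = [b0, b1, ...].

0: W B0 -> L0 miss  d=D]
1: R B5 -> L2 miss  d=-]
2: W B5 -> L2 hit  d=D]
3: W B5 -> L2 hit  d=D]
4: R B3 -> L0 miss wb->B0  d=-]
5: W B4 -> L1 miss  d=D]
6: R B4 -> L1 hit  d=D]
7: R B4 -> L1 hit  d=D]
8: W B5 -> L2 hit  d=D]
9: W B6 -> L0 miss  d=D]
10: R B7 -> L1 miss wb->B4  d=-]
11: R B5 -> L2 hit  d=D]
12: R B5 -> L2 hit  d=D]

WB = [0, 4]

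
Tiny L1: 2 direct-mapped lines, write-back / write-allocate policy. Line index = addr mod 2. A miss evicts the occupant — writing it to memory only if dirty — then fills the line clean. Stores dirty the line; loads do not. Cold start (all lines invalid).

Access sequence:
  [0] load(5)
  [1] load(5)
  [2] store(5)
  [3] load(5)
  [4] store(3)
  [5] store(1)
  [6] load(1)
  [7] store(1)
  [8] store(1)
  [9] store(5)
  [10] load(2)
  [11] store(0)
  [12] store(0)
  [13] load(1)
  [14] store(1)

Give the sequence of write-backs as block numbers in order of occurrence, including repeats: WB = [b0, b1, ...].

WB = [5, 3, 1, 5]

  0 | R B5 → L1 miss [-]
  1 | R B5 → L1 hit [-]
  2 | W B5 → L1 hit [D]
  3 | R B5 → L1 hit [D]
  4 | W B3 → L1 miss wb→B5 [D]
  5 | W B1 → L1 miss wb→B3 [D]
  6 | R B1 → L1 hit [D]
  7 | W B1 → L1 hit [D]
  8 | W B1 → L1 hit [D]
  9 | W B5 → L1 miss wb→B1 [D]
  10 | R B2 → L0 miss [-]
  11 | W B0 → L0 miss [D]
  12 | W B0 → L0 hit [D]
  13 | R B1 → L1 miss wb→B5 [-]
  14 | W B1 → L1 hit [D]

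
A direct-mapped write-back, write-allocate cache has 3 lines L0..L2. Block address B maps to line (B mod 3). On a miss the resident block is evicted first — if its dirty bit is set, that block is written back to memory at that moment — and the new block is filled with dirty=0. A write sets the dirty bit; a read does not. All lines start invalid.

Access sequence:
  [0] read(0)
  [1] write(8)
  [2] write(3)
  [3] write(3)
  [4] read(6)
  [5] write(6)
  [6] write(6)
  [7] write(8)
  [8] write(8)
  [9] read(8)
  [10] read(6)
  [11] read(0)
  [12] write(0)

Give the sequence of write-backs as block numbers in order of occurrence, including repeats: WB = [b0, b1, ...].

0: R B0 → L0 miss [-]
1: W B8 → L2 miss [D]
2: W B3 → L0 miss [D]
3: W B3 → L0 hit [D]
4: R B6 → L0 miss wb→B3 [-]
5: W B6 → L0 hit [D]
6: W B6 → L0 hit [D]
7: W B8 → L2 hit [D]
8: W B8 → L2 hit [D]
9: R B8 → L2 hit [D]
10: R B6 → L0 hit [D]
11: R B0 → L0 miss wb→B6 [-]
12: W B0 → L0 hit [D]

WB = [3, 6]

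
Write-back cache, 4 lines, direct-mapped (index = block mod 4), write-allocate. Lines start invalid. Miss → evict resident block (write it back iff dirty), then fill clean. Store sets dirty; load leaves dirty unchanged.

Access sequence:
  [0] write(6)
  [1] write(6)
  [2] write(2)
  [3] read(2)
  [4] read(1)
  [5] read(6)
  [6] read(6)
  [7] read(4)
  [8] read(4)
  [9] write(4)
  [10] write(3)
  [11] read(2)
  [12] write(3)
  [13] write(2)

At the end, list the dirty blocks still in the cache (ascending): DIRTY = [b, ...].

DIRTY = [2, 3, 4]

0: W B6 → L2 miss [D]
1: W B6 → L2 hit [D]
2: W B2 → L2 miss wb→B6 [D]
3: R B2 → L2 hit [D]
4: R B1 → L1 miss [-]
5: R B6 → L2 miss wb→B2 [-]
6: R B6 → L2 hit [-]
7: R B4 → L0 miss [-]
8: R B4 → L0 hit [-]
9: W B4 → L0 hit [D]
10: W B3 → L3 miss [D]
11: R B2 → L2 miss [-]
12: W B3 → L3 hit [D]
13: W B2 → L2 hit [D]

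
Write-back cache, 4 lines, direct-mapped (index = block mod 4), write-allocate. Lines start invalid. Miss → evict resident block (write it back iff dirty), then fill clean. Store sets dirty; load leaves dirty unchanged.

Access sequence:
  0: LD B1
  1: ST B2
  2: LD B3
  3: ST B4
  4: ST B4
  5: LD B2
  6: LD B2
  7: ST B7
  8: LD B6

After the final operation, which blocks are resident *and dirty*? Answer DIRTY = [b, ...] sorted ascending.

DIRTY = [4, 7]

0: R B1 → L1 miss [-]
1: W B2 → L2 miss [D]
2: R B3 → L3 miss [-]
3: W B4 → L0 miss [D]
4: W B4 → L0 hit [D]
5: R B2 → L2 hit [D]
6: R B2 → L2 hit [D]
7: W B7 → L3 miss [D]
8: R B6 → L2 miss wb→B2 [-]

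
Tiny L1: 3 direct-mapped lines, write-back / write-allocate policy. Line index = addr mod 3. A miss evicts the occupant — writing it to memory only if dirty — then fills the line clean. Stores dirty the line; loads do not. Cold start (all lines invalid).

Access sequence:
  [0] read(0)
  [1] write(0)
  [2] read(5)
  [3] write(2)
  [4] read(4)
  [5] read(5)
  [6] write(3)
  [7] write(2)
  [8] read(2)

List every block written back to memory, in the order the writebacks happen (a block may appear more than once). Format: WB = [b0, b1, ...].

WB = [2, 0]

  0 | R B0 → L0 miss [-]
  1 | W B0 → L0 hit [D]
  2 | R B5 → L2 miss [-]
  3 | W B2 → L2 miss [D]
  4 | R B4 → L1 miss [-]
  5 | R B5 → L2 miss wb→B2 [-]
  6 | W B3 → L0 miss wb→B0 [D]
  7 | W B2 → L2 miss [D]
  8 | R B2 → L2 hit [D]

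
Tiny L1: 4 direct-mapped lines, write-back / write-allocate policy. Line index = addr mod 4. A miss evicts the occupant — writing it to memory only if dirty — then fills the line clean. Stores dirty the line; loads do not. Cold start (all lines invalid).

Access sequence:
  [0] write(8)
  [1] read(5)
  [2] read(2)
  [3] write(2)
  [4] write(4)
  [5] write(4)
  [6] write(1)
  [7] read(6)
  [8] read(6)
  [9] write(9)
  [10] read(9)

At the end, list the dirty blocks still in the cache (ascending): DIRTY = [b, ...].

DIRTY = [4, 9]

0: W B8 → L0 miss [D]
1: R B5 → L1 miss [-]
2: R B2 → L2 miss [-]
3: W B2 → L2 hit [D]
4: W B4 → L0 miss wb→B8 [D]
5: W B4 → L0 hit [D]
6: W B1 → L1 miss [D]
7: R B6 → L2 miss wb→B2 [-]
8: R B6 → L2 hit [-]
9: W B9 → L1 miss wb→B1 [D]
10: R B9 → L1 hit [D]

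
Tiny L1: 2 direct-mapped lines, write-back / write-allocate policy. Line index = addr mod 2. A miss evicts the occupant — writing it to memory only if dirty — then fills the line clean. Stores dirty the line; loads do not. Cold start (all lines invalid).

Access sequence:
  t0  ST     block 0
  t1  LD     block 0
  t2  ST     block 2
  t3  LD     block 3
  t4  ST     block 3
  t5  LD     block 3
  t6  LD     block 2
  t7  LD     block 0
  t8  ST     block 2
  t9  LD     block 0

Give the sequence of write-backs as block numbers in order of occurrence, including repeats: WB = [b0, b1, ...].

WB = [0, 2, 2]

  0 | W B0 → L0 miss [D]
  1 | R B0 → L0 hit [D]
  2 | W B2 → L0 miss wb→B0 [D]
  3 | R B3 → L1 miss [-]
  4 | W B3 → L1 hit [D]
  5 | R B3 → L1 hit [D]
  6 | R B2 → L0 hit [D]
  7 | R B0 → L0 miss wb→B2 [-]
  8 | W B2 → L0 miss [D]
  9 | R B0 → L0 miss wb→B2 [-]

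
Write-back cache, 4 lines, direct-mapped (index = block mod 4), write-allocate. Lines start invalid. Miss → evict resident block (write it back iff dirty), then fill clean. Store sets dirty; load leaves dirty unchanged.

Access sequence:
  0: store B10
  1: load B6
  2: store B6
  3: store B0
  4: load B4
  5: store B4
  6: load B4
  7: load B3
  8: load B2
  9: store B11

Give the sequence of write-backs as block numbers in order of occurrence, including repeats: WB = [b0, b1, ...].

WB = [10, 0, 6]

0: W B10 → L2 miss [D]
1: R B6 → L2 miss wb→B10 [-]
2: W B6 → L2 hit [D]
3: W B0 → L0 miss [D]
4: R B4 → L0 miss wb→B0 [-]
5: W B4 → L0 hit [D]
6: R B4 → L0 hit [D]
7: R B3 → L3 miss [-]
8: R B2 → L2 miss wb→B6 [-]
9: W B11 → L3 miss [D]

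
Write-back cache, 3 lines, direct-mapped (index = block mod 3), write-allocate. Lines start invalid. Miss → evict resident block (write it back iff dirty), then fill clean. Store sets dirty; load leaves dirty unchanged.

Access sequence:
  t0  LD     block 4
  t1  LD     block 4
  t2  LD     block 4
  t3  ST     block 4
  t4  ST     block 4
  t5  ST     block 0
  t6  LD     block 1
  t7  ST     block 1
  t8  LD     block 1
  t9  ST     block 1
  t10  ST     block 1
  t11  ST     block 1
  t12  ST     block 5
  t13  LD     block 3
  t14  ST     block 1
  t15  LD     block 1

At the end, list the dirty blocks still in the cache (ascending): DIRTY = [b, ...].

DIRTY = [1, 5]

  0 | R B4 → L1 miss [-]
  1 | R B4 → L1 hit [-]
  2 | R B4 → L1 hit [-]
  3 | W B4 → L1 hit [D]
  4 | W B4 → L1 hit [D]
  5 | W B0 → L0 miss [D]
  6 | R B1 → L1 miss wb→B4 [-]
  7 | W B1 → L1 hit [D]
  8 | R B1 → L1 hit [D]
  9 | W B1 → L1 hit [D]
  10 | W B1 → L1 hit [D]
  11 | W B1 → L1 hit [D]
  12 | W B5 → L2 miss [D]
  13 | R B3 → L0 miss wb→B0 [-]
  14 | W B1 → L1 hit [D]
  15 | R B1 → L1 hit [D]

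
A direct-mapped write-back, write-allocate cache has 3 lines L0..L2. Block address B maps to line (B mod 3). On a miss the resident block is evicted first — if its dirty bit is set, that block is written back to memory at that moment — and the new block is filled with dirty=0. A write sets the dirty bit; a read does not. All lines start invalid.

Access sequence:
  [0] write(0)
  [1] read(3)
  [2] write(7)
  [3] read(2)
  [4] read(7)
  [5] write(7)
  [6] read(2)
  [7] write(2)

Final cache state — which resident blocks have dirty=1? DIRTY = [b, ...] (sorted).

DIRTY = [2, 7]

0: W B0 -> L0 miss  d=D]
1: R B3 -> L0 miss wb->B0  d=-]
2: W B7 -> L1 miss  d=D]
3: R B2 -> L2 miss  d=-]
4: R B7 -> L1 hit  d=D]
5: W B7 -> L1 hit  d=D]
6: R B2 -> L2 hit  d=-]
7: W B2 -> L2 hit  d=D]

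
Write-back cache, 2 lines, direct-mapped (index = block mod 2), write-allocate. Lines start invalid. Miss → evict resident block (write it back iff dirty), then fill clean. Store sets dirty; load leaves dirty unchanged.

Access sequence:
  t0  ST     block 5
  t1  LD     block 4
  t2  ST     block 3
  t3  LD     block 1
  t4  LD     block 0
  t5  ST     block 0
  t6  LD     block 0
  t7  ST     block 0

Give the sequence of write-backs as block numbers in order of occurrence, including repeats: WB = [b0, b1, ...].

0: W B5 → L1 miss [D]
1: R B4 → L0 miss [-]
2: W B3 → L1 miss wb→B5 [D]
3: R B1 → L1 miss wb→B3 [-]
4: R B0 → L0 miss [-]
5: W B0 → L0 hit [D]
6: R B0 → L0 hit [D]
7: W B0 → L0 hit [D]

WB = [5, 3]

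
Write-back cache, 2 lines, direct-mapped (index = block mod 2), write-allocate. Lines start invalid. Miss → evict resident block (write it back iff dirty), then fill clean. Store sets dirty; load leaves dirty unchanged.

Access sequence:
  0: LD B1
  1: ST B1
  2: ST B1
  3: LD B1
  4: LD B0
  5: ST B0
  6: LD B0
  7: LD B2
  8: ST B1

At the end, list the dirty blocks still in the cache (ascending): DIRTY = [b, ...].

  0 | R B1 → L1 miss [-]
  1 | W B1 → L1 hit [D]
  2 | W B1 → L1 hit [D]
  3 | R B1 → L1 hit [D]
  4 | R B0 → L0 miss [-]
  5 | W B0 → L0 hit [D]
  6 | R B0 → L0 hit [D]
  7 | R B2 → L0 miss wb→B0 [-]
  8 | W B1 → L1 hit [D]

DIRTY = [1]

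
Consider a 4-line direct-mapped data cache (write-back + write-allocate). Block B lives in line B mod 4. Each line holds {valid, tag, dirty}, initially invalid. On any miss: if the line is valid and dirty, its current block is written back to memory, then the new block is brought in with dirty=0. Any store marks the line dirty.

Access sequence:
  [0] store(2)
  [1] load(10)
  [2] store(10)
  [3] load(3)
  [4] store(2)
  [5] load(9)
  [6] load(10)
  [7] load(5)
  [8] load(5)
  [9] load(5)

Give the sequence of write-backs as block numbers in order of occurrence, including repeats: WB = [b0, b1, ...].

WB = [2, 10, 2]

0: W B2 → L2 miss [D]
1: R B10 → L2 miss wb→B2 [-]
2: W B10 → L2 hit [D]
3: R B3 → L3 miss [-]
4: W B2 → L2 miss wb→B10 [D]
5: R B9 → L1 miss [-]
6: R B10 → L2 miss wb→B2 [-]
7: R B5 → L1 miss [-]
8: R B5 → L1 hit [-]
9: R B5 → L1 hit [-]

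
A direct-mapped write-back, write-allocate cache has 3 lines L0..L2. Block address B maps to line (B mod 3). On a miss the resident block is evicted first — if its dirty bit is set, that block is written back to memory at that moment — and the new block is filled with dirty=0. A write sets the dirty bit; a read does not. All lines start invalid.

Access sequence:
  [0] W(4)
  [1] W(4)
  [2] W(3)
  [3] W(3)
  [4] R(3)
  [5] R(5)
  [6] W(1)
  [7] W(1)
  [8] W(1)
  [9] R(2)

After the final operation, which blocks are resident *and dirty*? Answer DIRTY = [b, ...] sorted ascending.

DIRTY = [1, 3]

0: W B4 → L1 miss [D]
1: W B4 → L1 hit [D]
2: W B3 → L0 miss [D]
3: W B3 → L0 hit [D]
4: R B3 → L0 hit [D]
5: R B5 → L2 miss [-]
6: W B1 → L1 miss wb→B4 [D]
7: W B1 → L1 hit [D]
8: W B1 → L1 hit [D]
9: R B2 → L2 miss [-]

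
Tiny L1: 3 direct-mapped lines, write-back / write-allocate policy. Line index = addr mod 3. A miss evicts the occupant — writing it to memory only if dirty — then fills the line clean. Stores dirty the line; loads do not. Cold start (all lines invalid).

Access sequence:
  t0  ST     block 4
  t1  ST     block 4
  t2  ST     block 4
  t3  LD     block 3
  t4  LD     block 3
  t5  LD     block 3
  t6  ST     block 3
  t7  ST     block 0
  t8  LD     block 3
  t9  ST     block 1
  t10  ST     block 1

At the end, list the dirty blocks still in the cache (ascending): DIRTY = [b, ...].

DIRTY = [1]

0: W B4 -> L1 miss  d=D]
1: W B4 -> L1 hit  d=D]
2: W B4 -> L1 hit  d=D]
3: R B3 -> L0 miss  d=-]
4: R B3 -> L0 hit  d=-]
5: R B3 -> L0 hit  d=-]
6: W B3 -> L0 hit  d=D]
7: W B0 -> L0 miss wb->B3  d=D]
8: R B3 -> L0 miss wb->B0  d=-]
9: W B1 -> L1 miss wb->B4  d=D]
10: W B1 -> L1 hit  d=D]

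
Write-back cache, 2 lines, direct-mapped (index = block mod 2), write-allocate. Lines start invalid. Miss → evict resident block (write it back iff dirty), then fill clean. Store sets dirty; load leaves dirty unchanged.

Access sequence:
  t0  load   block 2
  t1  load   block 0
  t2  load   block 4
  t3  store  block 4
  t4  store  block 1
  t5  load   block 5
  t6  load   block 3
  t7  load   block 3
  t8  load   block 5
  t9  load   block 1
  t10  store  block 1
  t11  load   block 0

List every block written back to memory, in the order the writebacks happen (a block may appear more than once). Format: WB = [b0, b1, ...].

0: R B2 → L0 miss [-]
1: R B0 → L0 miss [-]
2: R B4 → L0 miss [-]
3: W B4 → L0 hit [D]
4: W B1 → L1 miss [D]
5: R B5 → L1 miss wb→B1 [-]
6: R B3 → L1 miss [-]
7: R B3 → L1 hit [-]
8: R B5 → L1 miss [-]
9: R B1 → L1 miss [-]
10: W B1 → L1 hit [D]
11: R B0 → L0 miss wb→B4 [-]

WB = [1, 4]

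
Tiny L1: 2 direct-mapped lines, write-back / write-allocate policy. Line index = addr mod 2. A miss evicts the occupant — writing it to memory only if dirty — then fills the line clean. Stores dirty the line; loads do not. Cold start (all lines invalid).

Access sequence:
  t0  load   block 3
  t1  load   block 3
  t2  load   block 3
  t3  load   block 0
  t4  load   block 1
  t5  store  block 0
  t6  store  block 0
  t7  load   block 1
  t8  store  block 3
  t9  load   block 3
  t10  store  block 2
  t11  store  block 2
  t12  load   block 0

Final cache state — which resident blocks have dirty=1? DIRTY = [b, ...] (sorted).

0: R B3 -> L1 miss  d=-]
1: R B3 -> L1 hit  d=-]
2: R B3 -> L1 hit  d=-]
3: R B0 -> L0 miss  d=-]
4: R B1 -> L1 miss  d=-]
5: W B0 -> L0 hit  d=D]
6: W B0 -> L0 hit  d=D]
7: R B1 -> L1 hit  d=-]
8: W B3 -> L1 miss  d=D]
9: R B3 -> L1 hit  d=D]
10: W B2 -> L0 miss wb->B0  d=D]
11: W B2 -> L0 hit  d=D]
12: R B0 -> L0 miss wb->B2  d=-]

DIRTY = [3]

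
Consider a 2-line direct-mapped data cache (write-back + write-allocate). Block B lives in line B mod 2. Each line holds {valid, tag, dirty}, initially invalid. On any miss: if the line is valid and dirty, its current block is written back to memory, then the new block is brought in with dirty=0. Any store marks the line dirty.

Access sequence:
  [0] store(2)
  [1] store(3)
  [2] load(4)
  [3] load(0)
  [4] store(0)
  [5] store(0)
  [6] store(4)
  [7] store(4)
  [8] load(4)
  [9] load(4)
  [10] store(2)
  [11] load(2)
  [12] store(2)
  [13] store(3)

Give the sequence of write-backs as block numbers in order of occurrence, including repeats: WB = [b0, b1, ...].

WB = [2, 0, 4]

  0 | W B2 → L0 miss [D]
  1 | W B3 → L1 miss [D]
  2 | R B4 → L0 miss wb→B2 [-]
  3 | R B0 → L0 miss [-]
  4 | W B0 → L0 hit [D]
  5 | W B0 → L0 hit [D]
  6 | W B4 → L0 miss wb→B0 [D]
  7 | W B4 → L0 hit [D]
  8 | R B4 → L0 hit [D]
  9 | R B4 → L0 hit [D]
  10 | W B2 → L0 miss wb→B4 [D]
  11 | R B2 → L0 hit [D]
  12 | W B2 → L0 hit [D]
  13 | W B3 → L1 hit [D]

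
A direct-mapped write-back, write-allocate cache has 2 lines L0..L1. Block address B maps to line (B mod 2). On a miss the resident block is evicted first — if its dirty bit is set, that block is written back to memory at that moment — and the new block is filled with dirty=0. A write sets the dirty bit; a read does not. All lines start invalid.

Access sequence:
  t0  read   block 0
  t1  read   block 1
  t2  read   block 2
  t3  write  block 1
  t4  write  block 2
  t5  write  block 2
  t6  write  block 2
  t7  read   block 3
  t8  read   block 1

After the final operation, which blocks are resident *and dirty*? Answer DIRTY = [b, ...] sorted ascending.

0: R B0 → L0 miss [-]
1: R B1 → L1 miss [-]
2: R B2 → L0 miss [-]
3: W B1 → L1 hit [D]
4: W B2 → L0 hit [D]
5: W B2 → L0 hit [D]
6: W B2 → L0 hit [D]
7: R B3 → L1 miss wb→B1 [-]
8: R B1 → L1 miss [-]

DIRTY = [2]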